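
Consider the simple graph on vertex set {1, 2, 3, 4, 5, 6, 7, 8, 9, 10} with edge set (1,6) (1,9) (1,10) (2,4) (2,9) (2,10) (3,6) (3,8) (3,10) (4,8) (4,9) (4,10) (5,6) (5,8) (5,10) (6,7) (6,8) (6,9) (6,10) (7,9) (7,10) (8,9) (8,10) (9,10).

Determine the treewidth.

3

A width-3 tree decomposition is:
Bags: B1 = {3, 6, 8, 10}  B2 = {6, 8, 9, 10}  B3 = {4, 8, 9, 10}  B4 = {1, 6, 9, 10}  B5 = {5, 6, 8, 10}  B6 = {2, 4, 9, 10}  B7 = {6, 7, 9, 10}
Tree: B1–B2, B2–B3, B2–B4, B2–B5, B3–B6, B4–B7
Each bag holds 4 vertices, so the decomposition has width 3, which upper-bounds the treewidth. Conversely, {2, 4, 9, 10} is a clique of size 4, and the vertices of any clique must share a bag in every tree decomposition; so some bag has ≥ 4 vertices and tw(G) ≥ 3. Combining the bounds, tw(G) = 3.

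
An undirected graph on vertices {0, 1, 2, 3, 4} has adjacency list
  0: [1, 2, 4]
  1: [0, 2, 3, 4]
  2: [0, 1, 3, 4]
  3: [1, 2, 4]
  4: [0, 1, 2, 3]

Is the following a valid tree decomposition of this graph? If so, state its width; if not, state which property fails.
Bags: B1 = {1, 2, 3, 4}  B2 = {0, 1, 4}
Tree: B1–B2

No — edge (2,0) lies in no bag.

A tree decomposition must satisfy three properties: every vertex lies in some bag; for every edge, both endpoints lie together in some bag; and for every vertex, the bags containing it form a connected subtree. Here edge (2,0) lies in no bag, so the decomposition is invalid.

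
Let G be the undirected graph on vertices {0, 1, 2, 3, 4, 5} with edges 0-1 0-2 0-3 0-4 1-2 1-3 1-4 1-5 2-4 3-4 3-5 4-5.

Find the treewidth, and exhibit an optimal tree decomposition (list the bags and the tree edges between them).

Treewidth 3.
One optimal decomposition is:
Bags: B1 = {0, 1, 3, 4}  B2 = {0, 1, 2, 4}  B3 = {1, 3, 4, 5}
Tree: B1–B2, B1–B3

The largest bag has 4 vertices, giving width 3; this decomposition certifies tw(G) ≤ 3. Conversely, {0, 1, 2, 4} is a clique of size 4, and the vertices of any clique must share a bag in every tree decomposition; so some bag has ≥ 4 vertices and tw(G) ≥ 3. Therefore the treewidth is 3.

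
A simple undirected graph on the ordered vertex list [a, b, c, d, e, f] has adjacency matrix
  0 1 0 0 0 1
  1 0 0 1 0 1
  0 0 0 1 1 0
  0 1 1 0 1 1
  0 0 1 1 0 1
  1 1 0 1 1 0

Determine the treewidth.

2

A width-2 tree decomposition is:
Bags: B1 = {b, d, f}  B2 = {d, e, f}  B3 = {c, d, e}  B4 = {a, b, f}
Tree: B1–B2, B2–B3, B1–B4
Each bag holds 3 vertices, so the decomposition has width 2, which upper-bounds the treewidth. Conversely, {c, d, e} is a clique of size 3, and the vertices of any clique must share a bag in every tree decomposition; so some bag has ≥ 3 vertices and tw(G) ≥ 2. Combining the bounds, tw(G) = 2.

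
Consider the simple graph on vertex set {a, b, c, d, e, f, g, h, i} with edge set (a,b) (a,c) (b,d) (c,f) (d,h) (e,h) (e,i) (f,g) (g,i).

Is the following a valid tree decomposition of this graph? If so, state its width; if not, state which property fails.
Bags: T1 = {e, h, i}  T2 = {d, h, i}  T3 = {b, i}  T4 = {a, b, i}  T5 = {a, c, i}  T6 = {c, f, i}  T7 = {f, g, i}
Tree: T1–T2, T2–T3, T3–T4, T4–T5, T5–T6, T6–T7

A tree decomposition must satisfy three properties: every vertex lies in some bag; for every edge, both endpoints lie together in some bag; and for every vertex, the bags containing it form a connected subtree. Here edge (d,b) lies in no bag, so the decomposition is invalid.

No — edge (d,b) lies in no bag.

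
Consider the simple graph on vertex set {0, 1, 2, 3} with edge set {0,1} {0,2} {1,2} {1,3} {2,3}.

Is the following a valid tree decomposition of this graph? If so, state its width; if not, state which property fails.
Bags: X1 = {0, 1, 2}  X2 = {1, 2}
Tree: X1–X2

A tree decomposition must satisfy three properties: every vertex lies in some bag; for every edge, both endpoints lie together in some bag; and for every vertex, the bags containing it form a connected subtree. Here vertex 3 appears in no bag, so the decomposition is invalid.

No — vertex 3 appears in no bag.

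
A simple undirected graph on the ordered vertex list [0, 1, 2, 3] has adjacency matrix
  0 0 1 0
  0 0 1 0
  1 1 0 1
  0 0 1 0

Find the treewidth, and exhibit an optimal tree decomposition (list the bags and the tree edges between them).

Treewidth 1.
Bags: B1 = {2, 3}  B2 = {1, 2}  B3 = {0, 2}
Tree: B1–B2, B1–B3

Each bag holds 2 vertices, so the decomposition has width 1, which upper-bounds the treewidth. G has an edge, so its treewidth is at least 1. Combining the bounds, tw(G) = 1.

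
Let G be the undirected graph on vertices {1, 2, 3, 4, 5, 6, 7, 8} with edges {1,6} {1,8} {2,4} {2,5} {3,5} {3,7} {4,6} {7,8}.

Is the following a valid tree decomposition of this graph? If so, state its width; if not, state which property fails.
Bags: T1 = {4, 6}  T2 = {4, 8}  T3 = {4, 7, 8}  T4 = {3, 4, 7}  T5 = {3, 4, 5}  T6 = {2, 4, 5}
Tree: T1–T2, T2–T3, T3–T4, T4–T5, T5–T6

No — vertex 1 appears in no bag.

A tree decomposition must satisfy three properties: every vertex lies in some bag; for every edge, both endpoints lie together in some bag; and for every vertex, the bags containing it form a connected subtree. Here vertex 1 appears in no bag, so the decomposition is invalid.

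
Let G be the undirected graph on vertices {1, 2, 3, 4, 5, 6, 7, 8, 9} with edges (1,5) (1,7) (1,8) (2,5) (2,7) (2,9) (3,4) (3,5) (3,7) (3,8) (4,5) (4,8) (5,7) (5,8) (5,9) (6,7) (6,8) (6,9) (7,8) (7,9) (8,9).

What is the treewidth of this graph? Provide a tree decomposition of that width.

Treewidth 3.
One optimal decomposition is:
Bags: B1 = {5, 7, 8, 9}  B2 = {3, 5, 7, 8}  B3 = {6, 7, 8, 9}  B4 = {2, 5, 7, 9}  B5 = {3, 4, 5, 8}  B6 = {1, 5, 7, 8}
Tree: B1–B2, B1–B3, B1–B4, B2–B5, B1–B6

Every bag has size at most 4, so the width is 4 − 1 = 3 and tw(G) ≤ 3. For the lower bound, the 4 vertices {3, 4, 5, 8} are pairwise adjacent, and any tree decomposition puts a clique entirely inside one bag — forcing width ≥ 3. Therefore the treewidth is 3.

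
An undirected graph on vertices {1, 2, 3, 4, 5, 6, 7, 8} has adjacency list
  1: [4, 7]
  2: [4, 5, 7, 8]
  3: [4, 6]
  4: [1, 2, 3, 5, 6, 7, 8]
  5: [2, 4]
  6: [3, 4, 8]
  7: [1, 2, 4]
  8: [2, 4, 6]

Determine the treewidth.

A width-2 tree decomposition is:
Bags: B1 = {2, 4, 5}  B2 = {2, 4, 7}  B3 = {2, 4, 8}  B4 = {4, 6, 8}  B5 = {3, 4, 6}  B6 = {1, 4, 7}
Tree: B1–B2, B1–B3, B3–B4, B4–B5, B2–B6
The largest bag has 3 vertices, giving width 2; this decomposition certifies tw(G) ≤ 2. Conversely, {1, 4, 7} is a clique of size 3, and the vertices of any clique must share a bag in every tree decomposition; so some bag has ≥ 3 vertices and tw(G) ≥ 2. Combining the bounds, tw(G) = 2.

2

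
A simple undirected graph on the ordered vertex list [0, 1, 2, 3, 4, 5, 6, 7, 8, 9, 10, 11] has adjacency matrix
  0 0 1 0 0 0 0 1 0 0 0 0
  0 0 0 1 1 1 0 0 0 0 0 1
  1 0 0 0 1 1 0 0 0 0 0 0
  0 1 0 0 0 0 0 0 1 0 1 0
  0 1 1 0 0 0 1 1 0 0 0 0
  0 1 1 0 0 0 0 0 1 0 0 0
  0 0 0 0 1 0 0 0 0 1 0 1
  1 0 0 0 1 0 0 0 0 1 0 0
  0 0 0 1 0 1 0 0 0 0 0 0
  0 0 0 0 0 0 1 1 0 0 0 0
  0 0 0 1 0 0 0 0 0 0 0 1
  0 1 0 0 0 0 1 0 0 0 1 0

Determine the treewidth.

3

A width-3 tree decomposition is:
Bags: B1 = {3, 5, 8, 10}  B2 = {1, 3, 5, 10}  B3 = {1, 5, 10, 11}  B4 = {1, 2, 5, 11}  B5 = {1, 2, 4, 11}  B6 = {2, 4, 6, 11}  B7 = {0, 2, 4, 6}  B8 = {0, 4, 6, 7}  B9 = {0, 6, 7, 9}
Tree: B1–B2, B2–B3, B3–B4, B4–B5, B5–B6, B6–B7, B7–B8, B8–B9
Every bag has size at most 4, so the width is 4 − 1 = 3 and tw(G) ≤ 3. For the lower bound: the 4 vertex sets {3,8,10}, {5}, {1}, {2,4,6,11} are disjoint, each induces a connected subgraph, and every pair is joined by at least one edge of G. Contracting each set to a single vertex therefore yields K_{4} as a minor, and since treewidth is minor-monotone, tw(G) ≥ tw(K_{4}) = 3. Hence tw(G) = 3 exactly.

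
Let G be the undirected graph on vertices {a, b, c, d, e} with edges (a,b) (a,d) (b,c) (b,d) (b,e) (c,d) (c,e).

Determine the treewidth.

2

A width-2 tree decomposition is:
Bags: B1 = {b, c, d}  B2 = {a, b, d}  B3 = {b, c, e}
Tree: B1–B2, B1–B3
The largest bag has 3 vertices, giving width 2; this decomposition certifies tw(G) ≤ 2. On the other hand G contains the 3-clique {b, c, d}. A clique must lie in a single bag of any decomposition, so no decomposition can have width below 2. Hence tw(G) = 2 exactly.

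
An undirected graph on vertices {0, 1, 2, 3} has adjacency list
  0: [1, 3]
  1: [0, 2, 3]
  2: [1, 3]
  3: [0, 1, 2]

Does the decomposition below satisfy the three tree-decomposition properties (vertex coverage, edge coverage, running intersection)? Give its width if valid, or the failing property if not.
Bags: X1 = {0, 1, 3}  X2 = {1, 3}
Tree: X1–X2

No — vertex 2 appears in no bag.

A tree decomposition must satisfy three properties: every vertex lies in some bag; for every edge, both endpoints lie together in some bag; and for every vertex, the bags containing it form a connected subtree. Here vertex 2 appears in no bag, so the decomposition is invalid.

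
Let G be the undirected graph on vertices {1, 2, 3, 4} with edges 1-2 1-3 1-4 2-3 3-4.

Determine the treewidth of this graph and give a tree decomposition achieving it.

Every bag has size at most 3, so the width is 3 − 1 = 2 and tw(G) ≤ 2. For the lower bound, the 3 vertices {1, 2, 3} are pairwise adjacent, and any tree decomposition puts a clique entirely inside one bag — forcing width ≥ 2. Combining the bounds, tw(G) = 2.

Treewidth 2.
Bags: B1 = {1, 3, 4}  B2 = {1, 2, 3}
Tree: B1–B2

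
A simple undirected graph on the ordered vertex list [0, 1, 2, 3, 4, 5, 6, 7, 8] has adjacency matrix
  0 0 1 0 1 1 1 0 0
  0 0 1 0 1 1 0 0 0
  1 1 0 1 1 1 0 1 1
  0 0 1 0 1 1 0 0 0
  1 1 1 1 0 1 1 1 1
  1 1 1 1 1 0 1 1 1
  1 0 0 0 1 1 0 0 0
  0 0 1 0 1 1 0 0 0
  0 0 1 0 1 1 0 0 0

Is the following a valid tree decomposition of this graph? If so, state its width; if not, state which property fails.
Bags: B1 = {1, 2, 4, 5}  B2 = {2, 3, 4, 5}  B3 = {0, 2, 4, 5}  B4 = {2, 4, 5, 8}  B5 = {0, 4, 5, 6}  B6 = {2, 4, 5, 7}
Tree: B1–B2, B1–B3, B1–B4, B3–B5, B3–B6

Yes; width 3.

Every vertex of G appears in some bag (union = {0, 1, 2, 3, 4, 5, 6, 7, 8}); every edge is covered by a bag; and for each vertex v the set of bags containing v is connected in the bag tree. The decomposition is therefore valid. The largest bag has 4 vertices, so the width is 3.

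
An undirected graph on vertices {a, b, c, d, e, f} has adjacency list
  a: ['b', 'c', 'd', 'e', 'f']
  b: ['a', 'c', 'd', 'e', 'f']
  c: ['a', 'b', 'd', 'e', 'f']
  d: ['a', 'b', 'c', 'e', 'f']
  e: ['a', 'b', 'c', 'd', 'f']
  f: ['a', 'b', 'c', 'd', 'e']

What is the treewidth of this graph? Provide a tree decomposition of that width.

With just one bag of size 6, the width is 6 − 1 = 5, so tw(G) ≤ 5. For the lower bound, the 6 vertices {a, b, c, d, e, f} are pairwise adjacent, and any tree decomposition puts a clique entirely inside one bag — forcing width ≥ 5. Hence tw(G) = 5 exactly.

Treewidth 5.
Bags: B1 = {a, b, c, d, e, f}
Tree: (single bag)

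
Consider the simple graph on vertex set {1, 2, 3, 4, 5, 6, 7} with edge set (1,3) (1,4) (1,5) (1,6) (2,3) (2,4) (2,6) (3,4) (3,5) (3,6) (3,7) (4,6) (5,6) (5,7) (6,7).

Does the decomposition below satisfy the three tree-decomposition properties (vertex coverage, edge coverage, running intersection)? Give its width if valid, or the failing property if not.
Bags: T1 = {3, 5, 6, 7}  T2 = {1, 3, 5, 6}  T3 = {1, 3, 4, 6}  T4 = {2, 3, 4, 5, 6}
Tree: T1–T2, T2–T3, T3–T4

A tree decomposition must satisfy three properties: every vertex lies in some bag; for every edge, both endpoints lie together in some bag; and for every vertex, the bags containing it form a connected subtree. Here bags containing vertex 5 are not connected in the tree, so the decomposition is invalid.

No — bags containing vertex 5 are not connected in the tree.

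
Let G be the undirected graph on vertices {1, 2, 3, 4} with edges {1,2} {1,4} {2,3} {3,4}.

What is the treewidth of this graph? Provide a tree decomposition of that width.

The largest bag has 3 vertices, giving width 2; this decomposition certifies tw(G) ≤ 2. Since 4–3–2–1–4 is a cycle in G, G is not acyclic. Forests are exactly the graphs of treewidth ≤ 1, so tw(G) ≥ 2. Therefore the treewidth is 2.

Treewidth 2.
One such decomposition:
Bags: B1 = {2, 3, 4}  B2 = {1, 2, 4}
Tree: B1–B2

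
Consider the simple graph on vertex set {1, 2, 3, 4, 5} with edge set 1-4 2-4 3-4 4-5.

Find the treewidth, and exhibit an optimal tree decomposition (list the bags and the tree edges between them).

Treewidth 1.
Bags: B1 = {1, 4}  B2 = {2, 4}  B3 = {3, 4}  B4 = {4, 5}
Tree: B1–B2, B1–B3, B2–B4

The largest bag has 2 vertices, giving width 1; this decomposition certifies tw(G) ≤ 1. Since G has at least one edge (e.g. 4–1), it is not an edgeless graph, so tw(G) ≥ 1. Combining the bounds, tw(G) = 1.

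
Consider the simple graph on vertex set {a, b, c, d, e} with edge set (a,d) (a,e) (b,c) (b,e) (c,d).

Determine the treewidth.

A width-2 tree decomposition is:
Bags: B1 = {b, c, e}  B2 = {c, d, e}  B3 = {a, d, e}
Tree: B1–B2, B2–B3
Each bag holds 3 vertices, so the decomposition has width 2, which upper-bounds the treewidth. The edges e–b–c–d–a–e form a cycle, so G is not a tree and its treewidth is at least 2. Therefore the treewidth is 2.

2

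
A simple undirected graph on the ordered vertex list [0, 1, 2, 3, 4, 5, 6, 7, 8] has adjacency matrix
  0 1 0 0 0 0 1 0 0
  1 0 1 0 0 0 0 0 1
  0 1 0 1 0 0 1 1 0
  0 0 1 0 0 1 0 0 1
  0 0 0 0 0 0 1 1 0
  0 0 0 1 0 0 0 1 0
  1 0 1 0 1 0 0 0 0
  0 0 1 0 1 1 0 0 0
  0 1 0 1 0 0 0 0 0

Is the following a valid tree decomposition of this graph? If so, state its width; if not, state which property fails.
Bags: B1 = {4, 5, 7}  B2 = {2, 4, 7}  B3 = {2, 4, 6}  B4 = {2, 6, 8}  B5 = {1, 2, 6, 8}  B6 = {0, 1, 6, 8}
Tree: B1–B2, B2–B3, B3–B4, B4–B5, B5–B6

A tree decomposition must satisfy three properties: every vertex lies in some bag; for every edge, both endpoints lie together in some bag; and for every vertex, the bags containing it form a connected subtree. Here vertex 3 appears in no bag, so the decomposition is invalid.

No — vertex 3 appears in no bag.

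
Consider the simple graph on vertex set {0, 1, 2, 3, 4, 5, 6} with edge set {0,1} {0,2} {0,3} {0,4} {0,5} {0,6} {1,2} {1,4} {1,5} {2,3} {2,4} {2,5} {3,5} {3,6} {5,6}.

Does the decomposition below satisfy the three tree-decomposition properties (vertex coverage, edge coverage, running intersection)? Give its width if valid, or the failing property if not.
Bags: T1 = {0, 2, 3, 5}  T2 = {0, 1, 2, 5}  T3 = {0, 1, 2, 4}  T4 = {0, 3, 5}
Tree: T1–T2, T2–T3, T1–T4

A tree decomposition must satisfy three properties: every vertex lies in some bag; for every edge, both endpoints lie together in some bag; and for every vertex, the bags containing it form a connected subtree. Here vertex 6 appears in no bag, so the decomposition is invalid.

No — vertex 6 appears in no bag.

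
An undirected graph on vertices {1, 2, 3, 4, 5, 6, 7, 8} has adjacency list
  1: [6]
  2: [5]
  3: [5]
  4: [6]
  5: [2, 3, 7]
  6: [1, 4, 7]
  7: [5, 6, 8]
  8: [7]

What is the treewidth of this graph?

1

A width-1 tree decomposition is:
Bags: B1 = {5, 7}  B2 = {2, 5}  B3 = {6, 7}  B4 = {1, 6}  B5 = {7, 8}  B6 = {4, 6}  B7 = {3, 5}
Tree: B1–B2, B1–B3, B3–B4, B1–B5, B4–B6, B1–B7
The largest bag has 2 vertices, giving width 1; this decomposition certifies tw(G) ≤ 1. Any graph with an edge has treewidth ≥ 1, and G has the edge 5–7. The upper and lower bounds meet at 1, so that is the treewidth.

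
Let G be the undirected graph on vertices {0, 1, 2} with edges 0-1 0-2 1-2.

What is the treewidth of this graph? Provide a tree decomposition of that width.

Treewidth 2.
One such decomposition:
Bags: B1 = {0, 1, 2}
Tree: (single bag)

A single bag containing all 3 vertices is trivially a valid decomposition of width 2. For the lower bound, the 3 vertices {0, 1, 2} are pairwise adjacent, and any tree decomposition puts a clique entirely inside one bag — forcing width ≥ 2. The upper and lower bounds meet at 2, so that is the treewidth.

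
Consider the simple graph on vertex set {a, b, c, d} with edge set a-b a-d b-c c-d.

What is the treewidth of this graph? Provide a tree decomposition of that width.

Each bag holds 3 vertices, so the decomposition has width 2, which upper-bounds the treewidth. For the lower bound, G contains the cycle d–a–b–c–d, so G is not a forest; only forests have treewidth ≤ 1, hence tw(G) ≥ 2. The upper and lower bounds meet at 2, so that is the treewidth.

Treewidth 2.
One optimal decomposition is:
Bags: B1 = {a, b, d}  B2 = {b, c, d}
Tree: B1–B2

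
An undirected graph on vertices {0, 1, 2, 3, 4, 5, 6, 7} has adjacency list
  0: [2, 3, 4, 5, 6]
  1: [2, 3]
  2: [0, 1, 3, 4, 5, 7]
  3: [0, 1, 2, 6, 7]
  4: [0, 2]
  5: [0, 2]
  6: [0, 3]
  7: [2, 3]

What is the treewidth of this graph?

A width-2 tree decomposition is:
Bags: B1 = {2, 3, 7}  B2 = {1, 2, 3}  B3 = {0, 2, 3}  B4 = {0, 2, 5}  B5 = {0, 2, 4}  B6 = {0, 3, 6}
Tree: B1–B2, B2–B3, B3–B4, B4–B5, B3–B6
Each bag holds 3 vertices, so the decomposition has width 2, which upper-bounds the treewidth. Conversely, {0, 2, 3} is a clique of size 3, and the vertices of any clique must share a bag in every tree decomposition; so some bag has ≥ 3 vertices and tw(G) ≥ 2. Therefore the treewidth is 2.

2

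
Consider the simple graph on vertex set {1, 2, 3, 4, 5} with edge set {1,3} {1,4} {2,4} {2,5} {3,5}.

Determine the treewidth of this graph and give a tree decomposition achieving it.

Treewidth 2.
Bags: B1 = {2, 4, 5}  B2 = {1, 4, 5}  B3 = {1, 3, 5}
Tree: B1–B2, B2–B3

The largest bag has 3 vertices, giving width 2; this decomposition certifies tw(G) ≤ 2. The edges 5–2–4–1–3–5 form a cycle, so G is not a tree and its treewidth is at least 2. Hence tw(G) = 2 exactly.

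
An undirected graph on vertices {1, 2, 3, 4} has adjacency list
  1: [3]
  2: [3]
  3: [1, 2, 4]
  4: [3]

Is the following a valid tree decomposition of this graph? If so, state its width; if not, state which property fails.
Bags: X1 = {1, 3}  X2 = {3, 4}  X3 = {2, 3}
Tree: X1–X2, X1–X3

Vertex coverage: the bags together contain {1, 2, 3, 4}, the full vertex set. Edge coverage: each edge of G has both endpoints in at least one bag. Running intersection: for every vertex, the bags containing it form a connected subtree. All three properties hold, so this is a valid tree decomposition of width max|bag| − 1 = 1, and hence tw(G) ≤ 1.

Yes; width 1.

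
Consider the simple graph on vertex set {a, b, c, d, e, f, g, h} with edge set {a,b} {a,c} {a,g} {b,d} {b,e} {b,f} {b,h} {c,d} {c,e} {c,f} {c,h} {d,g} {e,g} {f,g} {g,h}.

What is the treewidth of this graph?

3

A width-3 tree decomposition is:
Bags: B1 = {a, b, c, g}  B2 = {b, c, g, h}  B3 = {b, c, d, g}  B4 = {b, c, e, g}  B5 = {b, c, f, g}
Tree: B1–B2, B2–B3, B3–B4, B4–B5
Each bag holds 4 vertices, so the decomposition has width 3, which upper-bounds the treewidth. For the lower bound: the 4 vertex sets {a,c}, {b,h}, {g}, {d} are disjoint, each induces a connected subgraph, and every pair is joined by at least one edge of G. Contracting each set to a single vertex therefore yields K_{4} as a minor, and since treewidth is minor-monotone, tw(G) ≥ tw(K_{4}) = 3. The upper and lower bounds meet at 3, so that is the treewidth.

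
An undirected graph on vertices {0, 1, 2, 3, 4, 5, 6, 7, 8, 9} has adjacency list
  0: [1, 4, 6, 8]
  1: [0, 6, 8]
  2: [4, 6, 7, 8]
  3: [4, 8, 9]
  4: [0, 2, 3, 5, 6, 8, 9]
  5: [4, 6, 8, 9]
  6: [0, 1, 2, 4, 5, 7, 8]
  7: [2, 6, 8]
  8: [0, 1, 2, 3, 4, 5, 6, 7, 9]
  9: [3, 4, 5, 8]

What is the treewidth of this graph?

3

A width-3 tree decomposition is:
Bags: B1 = {4, 5, 6, 8}  B2 = {4, 5, 8, 9}  B3 = {2, 4, 6, 8}  B4 = {0, 4, 6, 8}  B5 = {3, 4, 8, 9}  B6 = {0, 1, 6, 8}  B7 = {2, 6, 7, 8}
Tree: B1–B2, B1–B3, B1–B4, B2–B5, B4–B6, B3–B7
Every bag has size at most 4, so the width is 4 − 1 = 3 and tw(G) ≤ 3. For the lower bound, the 4 vertices {0, 1, 6, 8} are pairwise adjacent, and any tree decomposition puts a clique entirely inside one bag — forcing width ≥ 3. Hence tw(G) = 3 exactly.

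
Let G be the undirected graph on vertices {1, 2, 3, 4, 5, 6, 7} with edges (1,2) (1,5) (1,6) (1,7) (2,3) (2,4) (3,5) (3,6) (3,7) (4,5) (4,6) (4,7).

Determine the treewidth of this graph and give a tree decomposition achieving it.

The largest bag has 4 vertices, giving width 3; this decomposition certifies tw(G) ≤ 3. For the lower bound: the 4 vertex sets {3,5}, {1,7}, {4}, {6} are disjoint, each induces a connected subgraph, and every pair is joined by at least one edge of G. Contracting each set to a single vertex therefore yields K_{4} as a minor, and since treewidth is minor-monotone, tw(G) ≥ tw(K_{4}) = 3. The upper and lower bounds meet at 3, so that is the treewidth.

Treewidth 3.
One such decomposition:
Bags: B1 = {1, 3, 4, 5}  B2 = {1, 3, 4, 7}  B3 = {1, 3, 4, 6}  B4 = {1, 2, 3, 4}
Tree: B1–B2, B2–B3, B3–B4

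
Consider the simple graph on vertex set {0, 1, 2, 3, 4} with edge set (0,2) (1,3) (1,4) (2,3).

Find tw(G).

1

A width-1 tree decomposition is:
Bags: B1 = {1, 4}  B2 = {1, 3}  B3 = {2, 3}  B4 = {0, 2}
Tree: B1–B2, B2–B3, B3–B4
Each bag holds 2 vertices, so the decomposition has width 1, which upper-bounds the treewidth. G has an edge, so its treewidth is at least 1. Combining the bounds, tw(G) = 1.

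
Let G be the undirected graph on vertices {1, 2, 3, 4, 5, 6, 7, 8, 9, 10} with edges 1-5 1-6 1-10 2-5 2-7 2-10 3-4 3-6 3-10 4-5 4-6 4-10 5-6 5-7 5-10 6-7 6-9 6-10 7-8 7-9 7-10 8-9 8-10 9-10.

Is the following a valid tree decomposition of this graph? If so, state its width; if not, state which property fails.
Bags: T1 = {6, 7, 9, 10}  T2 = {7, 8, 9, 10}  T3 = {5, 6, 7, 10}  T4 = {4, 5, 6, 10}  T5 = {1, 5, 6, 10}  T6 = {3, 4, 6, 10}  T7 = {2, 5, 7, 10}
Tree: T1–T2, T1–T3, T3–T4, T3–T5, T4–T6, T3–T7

Yes; width 3.

Vertex coverage: the bags together contain {1, 2, 3, 4, 5, 6, 7, 8, 9, 10}, the full vertex set. Edge coverage: each edge of G has both endpoints in at least one bag. Running intersection: for every vertex, the bags containing it form a connected subtree. All three properties hold, so this is a valid tree decomposition of width max|bag| − 1 = 3, and hence tw(G) ≤ 3.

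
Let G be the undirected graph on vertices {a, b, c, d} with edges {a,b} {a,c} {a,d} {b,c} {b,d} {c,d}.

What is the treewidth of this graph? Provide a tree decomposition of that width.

Treewidth 3.
One optimal decomposition is:
Bags: B1 = {a, b, c, d}
Tree: (single bag)

With just one bag of size 4, the width is 4 − 1 = 3, so tw(G) ≤ 3. On the other hand G contains the 4-clique {a, b, c, d}. A clique must lie in a single bag of any decomposition, so no decomposition can have width below 3. The upper and lower bounds meet at 3, so that is the treewidth.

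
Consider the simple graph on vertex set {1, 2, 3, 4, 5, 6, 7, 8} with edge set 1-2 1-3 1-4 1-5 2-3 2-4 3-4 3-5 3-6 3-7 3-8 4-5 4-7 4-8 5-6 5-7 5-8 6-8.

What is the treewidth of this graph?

3

A width-3 tree decomposition is:
Bags: B1 = {3, 4, 5, 8}  B2 = {1, 3, 4, 5}  B3 = {1, 2, 3, 4}  B4 = {3, 5, 6, 8}  B5 = {3, 4, 5, 7}
Tree: B1–B2, B2–B3, B1–B4, B2–B5
Each bag holds 4 vertices, so the decomposition has width 3, which upper-bounds the treewidth. Conversely, {1, 2, 3, 4} is a clique of size 4, and the vertices of any clique must share a bag in every tree decomposition; so some bag has ≥ 4 vertices and tw(G) ≥ 3. Combining the bounds, tw(G) = 3.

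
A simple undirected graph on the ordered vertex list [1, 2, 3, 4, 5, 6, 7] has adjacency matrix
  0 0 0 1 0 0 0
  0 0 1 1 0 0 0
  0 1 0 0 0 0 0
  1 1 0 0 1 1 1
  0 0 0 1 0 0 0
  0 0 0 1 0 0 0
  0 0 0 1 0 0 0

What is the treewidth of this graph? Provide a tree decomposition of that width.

Treewidth 1.
Bags: B1 = {2, 3}  B2 = {2, 4}  B3 = {4, 7}  B4 = {4, 5}  B5 = {4, 6}  B6 = {1, 4}
Tree: B1–B2, B2–B3, B3–B4, B3–B5, B4–B6

Each bag holds 2 vertices, so the decomposition has width 1, which upper-bounds the treewidth. G has an edge, so its treewidth is at least 1. The upper and lower bounds meet at 1, so that is the treewidth.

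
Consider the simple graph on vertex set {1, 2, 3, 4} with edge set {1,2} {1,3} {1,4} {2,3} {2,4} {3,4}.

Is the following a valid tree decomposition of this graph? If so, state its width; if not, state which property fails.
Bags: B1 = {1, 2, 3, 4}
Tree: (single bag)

Every vertex of G appears in some bag (union = {1, 2, 3, 4}); every edge is covered by a bag; and for each vertex v the set of bags containing v is connected in the bag tree. The decomposition is therefore valid. The largest bag has 4 vertices, so the width is 3.

Yes; width 3.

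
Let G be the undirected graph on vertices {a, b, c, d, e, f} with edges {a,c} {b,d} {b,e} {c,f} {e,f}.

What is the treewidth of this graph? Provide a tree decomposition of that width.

Every bag has size at most 2, so the width is 2 − 1 = 1 and tw(G) ≤ 1. Since G has at least one edge (e.g. a–c), it is not an edgeless graph, so tw(G) ≥ 1. Hence tw(G) = 1 exactly.

Treewidth 1.
One such decomposition:
Bags: B1 = {a, c}  B2 = {c, f}  B3 = {e, f}  B4 = {b, e}  B5 = {b, d}
Tree: B1–B2, B2–B3, B3–B4, B4–B5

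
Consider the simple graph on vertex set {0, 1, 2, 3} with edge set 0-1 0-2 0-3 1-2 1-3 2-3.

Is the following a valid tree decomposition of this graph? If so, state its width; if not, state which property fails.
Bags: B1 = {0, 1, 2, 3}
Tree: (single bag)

Yes; width 3.

Checking the three conditions: (i) the bags cover all of {0, 1, 2, 3}; (ii) for each edge, some bag contains both endpoints; (iii) the bags containing any fixed vertex form a subtree. All hold, so the decomposition is valid with width 4 − 1 = 3.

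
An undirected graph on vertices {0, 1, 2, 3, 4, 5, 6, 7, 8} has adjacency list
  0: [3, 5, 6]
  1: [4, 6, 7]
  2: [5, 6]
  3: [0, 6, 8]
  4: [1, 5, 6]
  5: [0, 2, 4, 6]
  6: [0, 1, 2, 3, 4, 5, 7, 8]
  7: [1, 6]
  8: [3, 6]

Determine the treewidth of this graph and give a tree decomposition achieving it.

Treewidth 2.
One such decomposition:
Bags: B1 = {3, 6, 8}  B2 = {0, 3, 6}  B3 = {0, 5, 6}  B4 = {4, 5, 6}  B5 = {1, 4, 6}  B6 = {2, 5, 6}  B7 = {1, 6, 7}
Tree: B1–B2, B2–B3, B3–B4, B4–B5, B3–B6, B5–B7

Every bag has size at most 3, so the width is 3 − 1 = 2 and tw(G) ≤ 2. For the lower bound, the 3 vertices {1, 4, 6} are pairwise adjacent, and any tree decomposition puts a clique entirely inside one bag — forcing width ≥ 2. The upper and lower bounds meet at 2, so that is the treewidth.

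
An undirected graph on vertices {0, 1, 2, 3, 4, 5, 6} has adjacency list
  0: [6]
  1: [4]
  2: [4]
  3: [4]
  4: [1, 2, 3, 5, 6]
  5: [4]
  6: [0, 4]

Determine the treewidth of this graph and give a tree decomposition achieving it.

The largest bag has 2 vertices, giving width 1; this decomposition certifies tw(G) ≤ 1. Since G has at least one edge (e.g. 4–5), it is not an edgeless graph, so tw(G) ≥ 1. Combining the bounds, tw(G) = 1.

Treewidth 1.
One optimal decomposition is:
Bags: B1 = {4, 5}  B2 = {1, 4}  B3 = {4, 6}  B4 = {2, 4}  B5 = {3, 4}  B6 = {0, 6}
Tree: B1–B2, B1–B3, B1–B4, B3–B5, B3–B6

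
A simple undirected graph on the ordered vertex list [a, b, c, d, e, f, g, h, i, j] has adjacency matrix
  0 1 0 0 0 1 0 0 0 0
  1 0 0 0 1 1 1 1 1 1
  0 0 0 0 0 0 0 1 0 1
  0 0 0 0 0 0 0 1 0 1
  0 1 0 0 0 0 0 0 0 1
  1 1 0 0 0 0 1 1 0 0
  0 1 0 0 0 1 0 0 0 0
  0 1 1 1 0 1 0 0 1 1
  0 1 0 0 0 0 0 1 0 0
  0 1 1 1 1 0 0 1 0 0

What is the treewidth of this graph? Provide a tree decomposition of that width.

Treewidth 2.
One optimal decomposition is:
Bags: B1 = {b, h, j}  B2 = {d, h, j}  B3 = {b, f, h}  B4 = {b, f, g}  B5 = {b, h, i}  B6 = {c, h, j}  B7 = {a, b, f}  B8 = {b, e, j}
Tree: B1–B2, B1–B3, B3–B4, B3–B5, B2–B6, B4–B7, B1–B8

Each bag holds 3 vertices, so the decomposition has width 2, which upper-bounds the treewidth. For the lower bound, the 3 vertices {d, h, j} are pairwise adjacent, and any tree decomposition puts a clique entirely inside one bag — forcing width ≥ 2. Therefore the treewidth is 2.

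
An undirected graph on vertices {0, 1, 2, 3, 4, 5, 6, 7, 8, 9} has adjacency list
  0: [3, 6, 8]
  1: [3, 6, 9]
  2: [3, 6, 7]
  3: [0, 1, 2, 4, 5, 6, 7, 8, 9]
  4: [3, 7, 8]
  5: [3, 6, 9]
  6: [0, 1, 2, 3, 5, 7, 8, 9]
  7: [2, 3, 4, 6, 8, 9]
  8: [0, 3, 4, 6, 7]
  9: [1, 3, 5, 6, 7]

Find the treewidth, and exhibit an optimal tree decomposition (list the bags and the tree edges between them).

Every bag has size at most 4, so the width is 4 − 1 = 3 and tw(G) ≤ 3. Conversely, {3, 4, 7, 8} is a clique of size 4, and the vertices of any clique must share a bag in every tree decomposition; so some bag has ≥ 4 vertices and tw(G) ≥ 3. Hence tw(G) = 3 exactly.

Treewidth 3.
One optimal decomposition is:
Bags: B1 = {3, 5, 6, 9}  B2 = {3, 6, 7, 9}  B3 = {3, 6, 7, 8}  B4 = {1, 3, 6, 9}  B5 = {3, 4, 7, 8}  B6 = {2, 3, 6, 7}  B7 = {0, 3, 6, 8}
Tree: B1–B2, B2–B3, B2–B4, B3–B5, B3–B6, B3–B7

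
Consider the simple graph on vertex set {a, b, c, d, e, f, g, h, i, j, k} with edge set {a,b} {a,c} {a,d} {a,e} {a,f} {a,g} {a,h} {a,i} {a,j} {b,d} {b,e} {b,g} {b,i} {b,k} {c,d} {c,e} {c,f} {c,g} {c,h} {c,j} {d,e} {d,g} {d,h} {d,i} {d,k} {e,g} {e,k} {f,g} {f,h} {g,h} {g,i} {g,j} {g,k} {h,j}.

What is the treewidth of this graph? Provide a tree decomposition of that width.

The largest bag has 5 vertices, giving width 4; this decomposition certifies tw(G) ≤ 4. Conversely, {a, c, d, g, h} is a clique of size 5, and the vertices of any clique must share a bag in every tree decomposition; so some bag has ≥ 5 vertices and tw(G) ≥ 4. Combining the bounds, tw(G) = 4.

Treewidth 4.
Bags: B1 = {a, c, d, e, g}  B2 = {a, c, d, g, h}  B3 = {a, c, f, g, h}  B4 = {a, b, d, e, g}  B5 = {a, b, d, g, i}  B6 = {b, d, e, g, k}  B7 = {a, c, g, h, j}
Tree: B1–B2, B2–B3, B1–B4, B4–B5, B4–B6, B2–B7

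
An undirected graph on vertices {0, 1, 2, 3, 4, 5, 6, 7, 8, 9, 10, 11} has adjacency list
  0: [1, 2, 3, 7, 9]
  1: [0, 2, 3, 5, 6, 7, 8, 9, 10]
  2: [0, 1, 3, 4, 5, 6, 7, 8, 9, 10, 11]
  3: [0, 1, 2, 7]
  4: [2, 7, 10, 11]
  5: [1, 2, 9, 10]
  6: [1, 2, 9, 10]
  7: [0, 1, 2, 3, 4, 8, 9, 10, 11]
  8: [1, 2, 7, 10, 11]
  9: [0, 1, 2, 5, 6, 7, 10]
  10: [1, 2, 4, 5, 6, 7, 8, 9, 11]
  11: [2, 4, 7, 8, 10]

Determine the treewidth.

4

A width-4 tree decomposition is:
Bags: B1 = {1, 2, 7, 9, 10}  B2 = {1, 2, 6, 9, 10}  B3 = {1, 2, 7, 8, 10}  B4 = {2, 7, 8, 10, 11}  B5 = {1, 2, 5, 9, 10}  B6 = {0, 1, 2, 7, 9}  B7 = {0, 1, 2, 3, 7}  B8 = {2, 4, 7, 10, 11}
Tree: B1–B2, B1–B3, B3–B4, B2–B5, B1–B6, B6–B7, B4–B8
Each bag holds 5 vertices, so the decomposition has width 4, which upper-bounds the treewidth. For the lower bound, the 5 vertices {1, 2, 5, 9, 10} are pairwise adjacent, and any tree decomposition puts a clique entirely inside one bag — forcing width ≥ 4. Hence tw(G) = 4 exactly.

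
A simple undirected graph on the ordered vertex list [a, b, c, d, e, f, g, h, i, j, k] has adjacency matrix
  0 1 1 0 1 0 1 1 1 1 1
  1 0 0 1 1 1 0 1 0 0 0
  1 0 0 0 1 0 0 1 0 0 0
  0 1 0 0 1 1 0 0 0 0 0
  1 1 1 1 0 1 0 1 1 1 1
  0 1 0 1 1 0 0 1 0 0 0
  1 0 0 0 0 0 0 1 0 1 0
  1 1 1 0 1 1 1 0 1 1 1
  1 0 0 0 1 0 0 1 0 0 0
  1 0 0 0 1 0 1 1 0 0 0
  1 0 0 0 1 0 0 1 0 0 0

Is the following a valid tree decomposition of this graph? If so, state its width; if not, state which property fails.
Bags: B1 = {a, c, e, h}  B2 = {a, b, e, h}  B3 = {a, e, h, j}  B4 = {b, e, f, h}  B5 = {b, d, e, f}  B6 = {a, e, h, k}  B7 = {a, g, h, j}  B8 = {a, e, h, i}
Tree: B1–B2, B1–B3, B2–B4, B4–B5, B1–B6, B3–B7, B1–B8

Yes; width 3.

Every vertex of G appears in some bag (union = {a, b, c, d, e, f, g, h, i, j, k}); every edge is covered by a bag; and for each vertex v the set of bags containing v is connected in the bag tree. The decomposition is therefore valid. The largest bag has 4 vertices, so the width is 3.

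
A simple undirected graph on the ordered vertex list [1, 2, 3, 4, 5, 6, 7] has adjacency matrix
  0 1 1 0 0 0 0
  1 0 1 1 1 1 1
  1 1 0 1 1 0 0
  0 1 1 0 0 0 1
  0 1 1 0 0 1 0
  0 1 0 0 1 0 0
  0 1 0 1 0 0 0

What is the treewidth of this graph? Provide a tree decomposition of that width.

Every bag has size at most 3, so the width is 3 − 1 = 2 and tw(G) ≤ 2. Conversely, {1, 2, 3} is a clique of size 3, and the vertices of any clique must share a bag in every tree decomposition; so some bag has ≥ 3 vertices and tw(G) ≥ 2. The upper and lower bounds meet at 2, so that is the treewidth.

Treewidth 2.
One optimal decomposition is:
Bags: B1 = {2, 3, 5}  B2 = {2, 5, 6}  B3 = {2, 3, 4}  B4 = {1, 2, 3}  B5 = {2, 4, 7}
Tree: B1–B2, B1–B3, B1–B4, B3–B5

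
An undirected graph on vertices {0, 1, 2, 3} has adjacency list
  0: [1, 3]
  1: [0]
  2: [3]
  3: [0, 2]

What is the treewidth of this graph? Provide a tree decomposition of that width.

Treewidth 1.
One optimal decomposition is:
Bags: B1 = {0, 1}  B2 = {0, 3}  B3 = {2, 3}
Tree: B1–B2, B2–B3

Each bag holds 2 vertices, so the decomposition has width 1, which upper-bounds the treewidth. G has an edge, so its treewidth is at least 1. The upper and lower bounds meet at 1, so that is the treewidth.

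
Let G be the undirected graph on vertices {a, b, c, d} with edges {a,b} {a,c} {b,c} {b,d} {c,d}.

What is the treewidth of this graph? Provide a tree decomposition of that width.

Each bag holds 3 vertices, so the decomposition has width 2, which upper-bounds the treewidth. Conversely, {b, c, d} is a clique of size 3, and the vertices of any clique must share a bag in every tree decomposition; so some bag has ≥ 3 vertices and tw(G) ≥ 2. The upper and lower bounds meet at 2, so that is the treewidth.

Treewidth 2.
One optimal decomposition is:
Bags: B1 = {a, b, c}  B2 = {b, c, d}
Tree: B1–B2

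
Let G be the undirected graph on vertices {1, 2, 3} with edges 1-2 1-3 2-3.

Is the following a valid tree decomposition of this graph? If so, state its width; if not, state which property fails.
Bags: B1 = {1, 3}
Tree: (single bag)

A tree decomposition must satisfy three properties: every vertex lies in some bag; for every edge, both endpoints lie together in some bag; and for every vertex, the bags containing it form a connected subtree. Here vertex 2 appears in no bag, so the decomposition is invalid.

No — vertex 2 appears in no bag.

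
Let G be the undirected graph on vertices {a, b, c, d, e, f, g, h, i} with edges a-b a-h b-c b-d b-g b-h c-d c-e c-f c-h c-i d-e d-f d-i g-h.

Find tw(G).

A width-2 tree decomposition is:
Bags: B1 = {c, d, f}  B2 = {b, c, d}  B3 = {c, d, e}  B4 = {b, c, h}  B5 = {c, d, i}  B6 = {b, g, h}  B7 = {a, b, h}
Tree: B1–B2, B2–B3, B2–B4, B1–B5, B4–B6, B6–B7
Each bag holds 3 vertices, so the decomposition has width 2, which upper-bounds the treewidth. On the other hand G contains the 3-clique {b, g, h}. A clique must lie in a single bag of any decomposition, so no decomposition can have width below 2. Combining the bounds, tw(G) = 2.

2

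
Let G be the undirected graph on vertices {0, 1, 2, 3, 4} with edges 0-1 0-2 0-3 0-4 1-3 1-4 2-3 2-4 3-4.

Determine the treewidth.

3

A width-3 tree decomposition is:
Bags: B1 = {0, 1, 3, 4}  B2 = {0, 2, 3, 4}
Tree: B1–B2
The largest bag has 4 vertices, giving width 3; this decomposition certifies tw(G) ≤ 3. On the other hand G contains the 4-clique {0, 1, 3, 4}. A clique must lie in a single bag of any decomposition, so no decomposition can have width below 3. Combining the bounds, tw(G) = 3.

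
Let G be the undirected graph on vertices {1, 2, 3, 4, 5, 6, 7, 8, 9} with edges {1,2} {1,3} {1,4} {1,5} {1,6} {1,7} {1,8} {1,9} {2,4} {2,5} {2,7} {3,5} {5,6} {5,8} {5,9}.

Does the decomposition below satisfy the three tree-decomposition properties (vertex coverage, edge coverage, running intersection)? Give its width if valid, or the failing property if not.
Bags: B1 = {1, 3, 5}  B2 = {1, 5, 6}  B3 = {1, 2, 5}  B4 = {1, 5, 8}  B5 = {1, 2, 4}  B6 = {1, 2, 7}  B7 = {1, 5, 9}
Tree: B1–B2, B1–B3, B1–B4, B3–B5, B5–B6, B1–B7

Yes; width 2.

Checking the three conditions: (i) the bags cover all of {1, 2, 3, 4, 5, 6, 7, 8, 9}; (ii) for each edge, some bag contains both endpoints; (iii) the bags containing any fixed vertex form a subtree. All hold, so the decomposition is valid with width 3 − 1 = 2.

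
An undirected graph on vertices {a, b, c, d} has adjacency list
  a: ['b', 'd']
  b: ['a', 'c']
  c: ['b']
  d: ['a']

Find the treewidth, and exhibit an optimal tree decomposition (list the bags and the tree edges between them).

Every bag has size at most 2, so the width is 2 − 1 = 1 and tw(G) ≤ 1. Any graph with an edge has treewidth ≥ 1, and G has the edge c–b. Therefore the treewidth is 1.

Treewidth 1.
One such decomposition:
Bags: B1 = {b, c}  B2 = {a, b}  B3 = {a, d}
Tree: B1–B2, B2–B3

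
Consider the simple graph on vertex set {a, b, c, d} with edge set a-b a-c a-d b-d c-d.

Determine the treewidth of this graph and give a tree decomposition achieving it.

Treewidth 2.
Bags: B1 = {a, c, d}  B2 = {a, b, d}
Tree: B1–B2

Each bag holds 3 vertices, so the decomposition has width 2, which upper-bounds the treewidth. For the lower bound, the 3 vertices {a, c, d} are pairwise adjacent, and any tree decomposition puts a clique entirely inside one bag — forcing width ≥ 2. Hence tw(G) = 2 exactly.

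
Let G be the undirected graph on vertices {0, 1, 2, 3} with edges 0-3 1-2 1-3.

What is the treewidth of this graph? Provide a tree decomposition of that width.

The largest bag has 2 vertices, giving width 1; this decomposition certifies tw(G) ≤ 1. G has an edge, so its treewidth is at least 1. Therefore the treewidth is 1.

Treewidth 1.
One such decomposition:
Bags: B1 = {0, 3}  B2 = {1, 3}  B3 = {1, 2}
Tree: B1–B2, B2–B3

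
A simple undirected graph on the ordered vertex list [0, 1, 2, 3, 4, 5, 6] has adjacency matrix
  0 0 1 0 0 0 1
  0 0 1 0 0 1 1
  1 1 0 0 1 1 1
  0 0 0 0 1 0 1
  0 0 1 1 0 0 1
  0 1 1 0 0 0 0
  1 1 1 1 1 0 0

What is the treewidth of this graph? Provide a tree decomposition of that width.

Each bag holds 3 vertices, so the decomposition has width 2, which upper-bounds the treewidth. On the other hand G contains the 3-clique {1, 2, 5}. A clique must lie in a single bag of any decomposition, so no decomposition can have width below 2. Combining the bounds, tw(G) = 2.

Treewidth 2.
One such decomposition:
Bags: B1 = {1, 2, 6}  B2 = {0, 2, 6}  B3 = {2, 4, 6}  B4 = {1, 2, 5}  B5 = {3, 4, 6}
Tree: B1–B2, B2–B3, B1–B4, B3–B5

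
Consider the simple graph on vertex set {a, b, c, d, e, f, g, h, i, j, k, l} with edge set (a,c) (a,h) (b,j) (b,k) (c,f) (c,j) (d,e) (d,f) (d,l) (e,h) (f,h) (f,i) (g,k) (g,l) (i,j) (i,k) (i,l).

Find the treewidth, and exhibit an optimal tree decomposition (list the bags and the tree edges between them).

Treewidth 3.
Bags: B1 = {a, d, e, h}  B2 = {a, d, f, h}  B3 = {a, c, d, f}  B4 = {c, d, f, l}  B5 = {c, f, i, l}  B6 = {c, i, j, l}  B7 = {g, i, j, l}  B8 = {g, i, j, k}  B9 = {b, g, j, k}
Tree: B1–B2, B2–B3, B3–B4, B4–B5, B5–B6, B6–B7, B7–B8, B8–B9

Each bag holds 4 vertices, so the decomposition has width 3, which upper-bounds the treewidth. For the lower bound: the 4 vertex sets {a,e,h}, {d}, {f}, {c,i,j,l} are disjoint, each induces a connected subgraph, and every pair is joined by at least one edge of G. Contracting each set to a single vertex therefore yields K_{4} as a minor, and since treewidth is minor-monotone, tw(G) ≥ tw(K_{4}) = 3. Combining the bounds, tw(G) = 3.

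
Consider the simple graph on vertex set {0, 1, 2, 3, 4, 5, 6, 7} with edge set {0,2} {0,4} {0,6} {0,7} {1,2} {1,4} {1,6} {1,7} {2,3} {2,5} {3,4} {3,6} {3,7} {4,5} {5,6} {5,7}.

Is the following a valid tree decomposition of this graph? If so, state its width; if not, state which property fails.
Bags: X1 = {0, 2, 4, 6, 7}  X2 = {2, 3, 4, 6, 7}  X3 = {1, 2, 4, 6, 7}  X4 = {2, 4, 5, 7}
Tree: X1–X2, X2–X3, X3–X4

A tree decomposition must satisfy three properties: every vertex lies in some bag; for every edge, both endpoints lie together in some bag; and for every vertex, the bags containing it form a connected subtree. Here edge (6,5) lies in no bag, so the decomposition is invalid.

No — edge (6,5) lies in no bag.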